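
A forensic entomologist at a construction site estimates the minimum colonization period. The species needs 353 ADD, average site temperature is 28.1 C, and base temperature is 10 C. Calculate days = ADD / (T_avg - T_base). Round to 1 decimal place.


Insect development time:
Effective temperature = avg_temp - T_base = 28.1 - 10 = 18.1 C
Days = ADD / effective_temp = 353 / 18.1 = 19.5 days

19.5


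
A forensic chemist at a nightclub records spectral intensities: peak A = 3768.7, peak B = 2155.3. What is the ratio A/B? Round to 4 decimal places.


Spectral peak ratio:
Peak A = 3768.7 counts
Peak B = 2155.3 counts
Ratio = 3768.7 / 2155.3 = 1.7486

1.7486


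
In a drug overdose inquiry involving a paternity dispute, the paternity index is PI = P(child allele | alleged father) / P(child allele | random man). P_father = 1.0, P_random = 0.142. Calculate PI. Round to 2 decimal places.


Paternity Index calculation:
PI = P(allele|father) / P(allele|random)
PI = 1.0 / 0.142
PI = 7.04

7.04


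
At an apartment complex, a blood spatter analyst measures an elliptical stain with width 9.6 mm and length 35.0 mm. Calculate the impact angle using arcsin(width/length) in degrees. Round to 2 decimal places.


Blood spatter impact angle calculation:
width / length = 9.6 / 35.0 = 0.274286
angle = arcsin(0.274286)
angle = 15.92 degrees

15.92


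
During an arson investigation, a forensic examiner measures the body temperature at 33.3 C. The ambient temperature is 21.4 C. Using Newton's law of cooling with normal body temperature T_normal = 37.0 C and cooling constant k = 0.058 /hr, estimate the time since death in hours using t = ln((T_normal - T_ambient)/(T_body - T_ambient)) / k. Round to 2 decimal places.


Using Newton's law of cooling:
t = ln((T_normal - T_ambient) / (T_body - T_ambient)) / k
T_normal - T_ambient = 15.6
T_body - T_ambient = 11.9
Ratio = 1.310924
ln(ratio) = 0.270732
t = 0.270732 / 0.058 = 4.67 hours

4.67


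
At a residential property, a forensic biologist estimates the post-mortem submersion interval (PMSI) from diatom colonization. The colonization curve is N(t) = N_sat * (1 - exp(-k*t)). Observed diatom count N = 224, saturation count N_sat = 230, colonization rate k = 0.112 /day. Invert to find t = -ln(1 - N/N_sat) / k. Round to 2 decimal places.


PMSI from diatom colonization curve:
N / N_sat = 224 / 230 = 0.973913
1 - N/N_sat = 0.026087
ln(1 - N/N_sat) = -3.646318
t = -ln(1 - N/N_sat) / k = -(-3.646318) / 0.112 = 32.56 days

32.56


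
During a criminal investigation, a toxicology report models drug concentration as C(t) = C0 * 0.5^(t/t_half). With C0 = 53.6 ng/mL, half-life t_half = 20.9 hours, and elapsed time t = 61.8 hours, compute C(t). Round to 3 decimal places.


Drug concentration decay:
Number of half-lives = t / t_half = 61.8 / 20.9 = 2.956938
Decay factor = 0.5^2.956938 = 0.12878728
C(t) = 53.6 * 0.12878728 = 6.903 ng/mL

6.903


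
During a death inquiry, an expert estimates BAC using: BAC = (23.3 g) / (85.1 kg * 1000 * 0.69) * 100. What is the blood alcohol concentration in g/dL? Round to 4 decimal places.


Applying the Widmark formula:
BAC = (dose_g / (body_wt * 1000 * r)) * 100
Denominator = 85.1 * 1000 * 0.69 = 58719
BAC = (23.3 / 58719) * 100
BAC = 0.0397 g/dL

0.0397


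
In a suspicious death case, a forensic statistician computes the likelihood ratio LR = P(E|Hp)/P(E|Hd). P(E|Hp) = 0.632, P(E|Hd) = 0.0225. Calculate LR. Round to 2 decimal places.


Likelihood ratio calculation:
LR = P(E|Hp) / P(E|Hd)
LR = 0.632 / 0.0225
LR = 28.09

28.09


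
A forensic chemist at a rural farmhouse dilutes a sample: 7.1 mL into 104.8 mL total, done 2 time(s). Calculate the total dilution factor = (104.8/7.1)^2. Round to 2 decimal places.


Dilution factor calculation:
Single dilution = V_total / V_sample = 104.8 / 7.1 ≈ 14.760563
Number of dilutions = 2
Total DF = (104.8 / 7.1)^2 (full precision, rounded at the end) = 217.87

217.87


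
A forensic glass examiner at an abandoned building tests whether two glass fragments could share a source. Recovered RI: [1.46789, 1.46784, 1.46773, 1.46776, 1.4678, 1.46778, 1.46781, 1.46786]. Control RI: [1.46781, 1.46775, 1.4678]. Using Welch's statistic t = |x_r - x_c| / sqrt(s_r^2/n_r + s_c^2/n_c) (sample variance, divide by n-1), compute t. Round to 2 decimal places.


Welch's t-criterion for glass RI comparison:
Recovered mean = sum / n_r = 11.74247 / 8 = 1.4678088
Control mean = sum / n_c = 4.40336 / 3 = 1.4677867
Recovered sample variance s_r^2 = 2.8125e-09
Control sample variance s_c^2 = 1.03333e-09
Welch SE (unpooled) = sqrt(s_r^2/n_r + s_c^2/n_c) = sqrt(3.51562e-10 + 3.44444e-10) = sqrt(6.96006e-10) = 2.63819e-05
|mean_r - mean_c| = 2.20833e-05
t = 2.20833e-05 / 2.63819e-05 = 0.84

0.84


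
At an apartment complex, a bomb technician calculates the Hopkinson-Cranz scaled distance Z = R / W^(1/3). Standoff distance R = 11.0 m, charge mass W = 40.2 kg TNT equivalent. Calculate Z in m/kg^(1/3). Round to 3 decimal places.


Scaled distance calculation:
W^(1/3) = 40.2^(1/3) = 3.425642
Z = R / W^(1/3) = 11.0 / 3.425642
Z = 3.211 m/kg^(1/3)

3.211


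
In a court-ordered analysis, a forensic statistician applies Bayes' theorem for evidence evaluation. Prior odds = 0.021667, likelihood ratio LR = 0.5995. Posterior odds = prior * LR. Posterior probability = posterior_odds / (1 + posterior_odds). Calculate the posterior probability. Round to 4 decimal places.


Bayesian evidence evaluation:
Posterior odds = prior_odds * LR = 0.021667 * 0.5995 = 0.01298937
Posterior probability = posterior_odds / (1 + posterior_odds)
= 0.01298937 / (1 + 0.01298937)
= 0.01298937 / 1.01298937
= 0.0128

0.0128


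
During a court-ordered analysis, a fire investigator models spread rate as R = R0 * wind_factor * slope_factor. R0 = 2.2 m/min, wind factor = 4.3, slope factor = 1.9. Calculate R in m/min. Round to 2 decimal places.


Fire spread rate calculation:
R = R0 * wind_factor * slope_factor
= 2.2 * 4.3 * 1.9
= 9.46 * 1.9
= 17.97 m/min

17.97


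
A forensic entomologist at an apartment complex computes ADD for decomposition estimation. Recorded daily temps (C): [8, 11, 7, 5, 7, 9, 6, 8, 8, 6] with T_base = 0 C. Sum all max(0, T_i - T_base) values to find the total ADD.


Computing ADD day by day:
Day 1: max(0, 8 - 0) = 8
Day 2: max(0, 11 - 0) = 11
Day 3: max(0, 7 - 0) = 7
Day 4: max(0, 5 - 0) = 5
Day 5: max(0, 7 - 0) = 7
Day 6: max(0, 9 - 0) = 9
Day 7: max(0, 6 - 0) = 6
Day 8: max(0, 8 - 0) = 8
Day 9: max(0, 8 - 0) = 8
Day 10: max(0, 6 - 0) = 6
Total ADD = 75

75


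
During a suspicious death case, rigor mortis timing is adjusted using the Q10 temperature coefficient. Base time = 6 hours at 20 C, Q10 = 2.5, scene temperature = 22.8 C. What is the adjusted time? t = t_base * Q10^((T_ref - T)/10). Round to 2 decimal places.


Rigor mortis time adjustment:
Exponent = (T_ref - T_actual) / 10 = (20 - 22.8) / 10 = -0.28
Q10 factor = 2.5^-0.28 = 0.77371
t_adjusted = 6 * 0.77371 = 4.64 hours

4.64


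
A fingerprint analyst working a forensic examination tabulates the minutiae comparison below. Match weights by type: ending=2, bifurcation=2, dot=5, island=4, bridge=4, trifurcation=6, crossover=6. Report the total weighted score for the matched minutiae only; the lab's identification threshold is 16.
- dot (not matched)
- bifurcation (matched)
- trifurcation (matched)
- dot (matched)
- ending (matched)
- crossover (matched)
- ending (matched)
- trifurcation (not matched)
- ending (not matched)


Weighted minutiae match score:
  dot: not matched, +0
  bifurcation: matched, +2 (running total 2)
  trifurcation: matched, +6 (running total 8)
  dot: matched, +5 (running total 13)
  ending: matched, +2 (running total 15)
  crossover: matched, +6 (running total 21)
  ending: matched, +2 (running total 23)
  trifurcation: not matched, +0
  ending: not matched, +0
Total score = 23
Threshold = 16; verdict = identification

23


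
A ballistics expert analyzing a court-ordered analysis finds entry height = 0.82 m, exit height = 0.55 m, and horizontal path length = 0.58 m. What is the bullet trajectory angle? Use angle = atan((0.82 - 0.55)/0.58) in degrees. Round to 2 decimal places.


Bullet trajectory angle:
Height difference = 0.82 - 0.55 = 0.27 m
angle = atan(0.27 / 0.58)
angle = atan(0.465517)
angle = 24.96 degrees

24.96


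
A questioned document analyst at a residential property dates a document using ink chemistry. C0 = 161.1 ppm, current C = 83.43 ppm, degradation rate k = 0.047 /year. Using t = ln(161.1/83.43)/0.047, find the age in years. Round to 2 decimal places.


Document age estimation:
C0/C = 161.1 / 83.43 = 1.93096
ln(C0/C) = 0.658017
t = 0.658017 / 0.047 = 14.00 years

14.00


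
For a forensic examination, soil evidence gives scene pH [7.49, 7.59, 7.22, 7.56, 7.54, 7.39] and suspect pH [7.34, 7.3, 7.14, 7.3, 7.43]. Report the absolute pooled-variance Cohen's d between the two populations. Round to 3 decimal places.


Pooled-variance Cohen's d for soil pH comparison:
Scene mean = 44.79 / 6 = 7.465
Suspect mean = 36.51 / 5 = 7.302
Scene sample variance s_s^2 = 0.01931
Suspect sample variance s_c^2 = 0.01102
Pooled variance = ((n_s-1)*s_s^2 + (n_c-1)*s_c^2) / (n_s + n_c - 2) = 0.015626
Pooled SD = sqrt(0.015626) = 0.125004
Mean difference = 0.163
|d| = |0.163| / 0.125004 = 1.304

1.304


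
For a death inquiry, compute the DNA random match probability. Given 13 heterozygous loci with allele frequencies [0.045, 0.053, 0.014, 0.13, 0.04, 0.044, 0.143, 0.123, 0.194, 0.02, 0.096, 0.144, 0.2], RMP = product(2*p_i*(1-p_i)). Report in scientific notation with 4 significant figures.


Computing RMP for 13 loci:
Locus 1: 2 * 0.045 * 0.955 = 0.08595
Locus 2: 2 * 0.053 * 0.947 = 0.100382
Locus 3: 2 * 0.014 * 0.986 = 0.027608
Locus 4: 2 * 0.13 * 0.87 = 0.2262
Locus 5: 2 * 0.04 * 0.96 = 0.0768
Locus 6: 2 * 0.044 * 0.956 = 0.084128
Locus 7: 2 * 0.143 * 0.857 = 0.245102
Locus 8: 2 * 0.123 * 0.877 = 0.215742
Locus 9: 2 * 0.194 * 0.806 = 0.312728
Locus 10: 2 * 0.02 * 0.98 = 0.0392
Locus 11: 2 * 0.096 * 0.904 = 0.173568
Locus 12: 2 * 0.144 * 0.856 = 0.246528
Locus 13: 2 * 0.2 * 0.8 = 0.32
RMP = 3.090e-12

3.090e-12


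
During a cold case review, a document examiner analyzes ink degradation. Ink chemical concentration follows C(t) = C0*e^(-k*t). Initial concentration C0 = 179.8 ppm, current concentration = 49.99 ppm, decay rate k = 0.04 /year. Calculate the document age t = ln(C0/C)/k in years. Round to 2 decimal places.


Document age estimation:
C0/C = 179.8 / 49.99 = 3.596719
ln(C0/C) = 1.280022
t = 1.280022 / 0.04 = 32.00 years

32.00


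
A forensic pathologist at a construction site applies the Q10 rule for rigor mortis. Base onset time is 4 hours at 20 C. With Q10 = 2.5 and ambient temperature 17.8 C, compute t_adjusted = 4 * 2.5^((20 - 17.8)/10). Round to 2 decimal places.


Rigor mortis time adjustment:
Exponent = (T_ref - T_actual) / 10 = (20 - 17.8) / 10 = 0.22
Q10 factor = 2.5^0.22 = 1.22334
t_adjusted = 4 * 1.22334 = 4.89 hours

4.89


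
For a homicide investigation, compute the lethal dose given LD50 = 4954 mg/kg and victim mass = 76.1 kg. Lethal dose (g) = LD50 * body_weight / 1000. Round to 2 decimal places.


Lethal dose calculation:
Lethal dose = LD50 * body_weight / 1000
= 4954 * 76.1 / 1000
= 376999.4 / 1000
= 377.00 g

377.00


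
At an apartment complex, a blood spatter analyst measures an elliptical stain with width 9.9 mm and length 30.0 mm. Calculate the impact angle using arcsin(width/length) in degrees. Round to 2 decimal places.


Blood spatter impact angle calculation:
width / length = 9.9 / 30.0 = 0.33
angle = arcsin(0.33)
angle = 19.27 degrees

19.27


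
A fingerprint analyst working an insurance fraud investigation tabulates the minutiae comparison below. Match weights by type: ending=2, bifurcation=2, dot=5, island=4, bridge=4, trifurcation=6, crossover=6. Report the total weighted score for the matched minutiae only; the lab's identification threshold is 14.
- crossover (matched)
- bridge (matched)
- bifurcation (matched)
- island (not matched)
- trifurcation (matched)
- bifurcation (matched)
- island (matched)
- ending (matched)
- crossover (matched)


Weighted minutiae match score:
  crossover: matched, +6 (running total 6)
  bridge: matched, +4 (running total 10)
  bifurcation: matched, +2 (running total 12)
  island: not matched, +0
  trifurcation: matched, +6 (running total 18)
  bifurcation: matched, +2 (running total 20)
  island: matched, +4 (running total 24)
  ending: matched, +2 (running total 26)
  crossover: matched, +6 (running total 32)
Total score = 32
Threshold = 14; verdict = identification

32


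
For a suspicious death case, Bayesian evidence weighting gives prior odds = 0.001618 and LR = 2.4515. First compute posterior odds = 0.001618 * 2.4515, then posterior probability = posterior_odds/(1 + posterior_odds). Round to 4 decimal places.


Bayesian evidence evaluation:
Posterior odds = prior_odds * LR = 0.001618 * 2.4515 = 0.003966527
Posterior probability = posterior_odds / (1 + posterior_odds)
= 0.003966527 / (1 + 0.003966527)
= 0.003966527 / 1.003966527
= 0.0040

0.0040


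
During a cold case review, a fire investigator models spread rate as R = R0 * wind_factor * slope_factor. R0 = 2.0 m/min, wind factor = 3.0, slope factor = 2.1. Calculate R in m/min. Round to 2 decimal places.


Fire spread rate calculation:
R = R0 * wind_factor * slope_factor
= 2.0 * 3.0 * 2.1
= 6 * 2.1
= 12.60 m/min

12.60


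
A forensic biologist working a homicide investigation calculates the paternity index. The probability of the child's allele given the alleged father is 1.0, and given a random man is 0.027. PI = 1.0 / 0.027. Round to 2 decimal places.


Paternity Index calculation:
PI = P(allele|father) / P(allele|random)
PI = 1.0 / 0.027
PI = 37.04

37.04


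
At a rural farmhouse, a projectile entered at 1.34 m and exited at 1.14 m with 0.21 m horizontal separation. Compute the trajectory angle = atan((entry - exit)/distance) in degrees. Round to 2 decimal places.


Bullet trajectory angle:
Height difference = 1.34 - 1.14 = 0.2 m
angle = atan(0.2 / 0.21)
angle = atan(0.952381)
angle = 43.60 degrees

43.60


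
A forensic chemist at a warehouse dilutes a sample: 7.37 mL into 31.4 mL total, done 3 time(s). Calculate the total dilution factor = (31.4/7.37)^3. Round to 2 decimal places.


Dilution factor calculation:
Single dilution = V_total / V_sample = 31.4 / 7.37 ≈ 4.260516
Number of dilutions = 3
Total DF = (31.4 / 7.37)^3 (full precision, rounded at the end) = 77.34

77.34


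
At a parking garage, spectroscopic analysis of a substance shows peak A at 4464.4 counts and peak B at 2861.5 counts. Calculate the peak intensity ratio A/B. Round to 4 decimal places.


Spectral peak ratio:
Peak A = 4464.4 counts
Peak B = 2861.5 counts
Ratio = 4464.4 / 2861.5 = 1.5602

1.5602


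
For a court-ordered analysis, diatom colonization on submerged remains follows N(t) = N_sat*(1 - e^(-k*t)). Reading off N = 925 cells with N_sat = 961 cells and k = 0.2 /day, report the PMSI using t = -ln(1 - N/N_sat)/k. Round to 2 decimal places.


PMSI from diatom colonization curve:
N / N_sat = 925 / 961 = 0.962539
1 - N/N_sat = 0.037461
ln(1 - N/N_sat) = -3.284455
t = -ln(1 - N/N_sat) / k = -(-3.284455) / 0.2 = 16.42 days

16.42


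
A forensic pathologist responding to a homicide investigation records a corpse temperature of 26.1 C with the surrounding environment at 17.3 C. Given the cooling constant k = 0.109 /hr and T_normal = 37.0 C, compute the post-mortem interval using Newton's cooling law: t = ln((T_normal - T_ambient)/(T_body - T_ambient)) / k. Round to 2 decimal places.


Using Newton's law of cooling:
t = ln((T_normal - T_ambient) / (T_body - T_ambient)) / k
T_normal - T_ambient = 19.7
T_body - T_ambient = 8.8
Ratio = 2.238636
ln(ratio) = 0.805867
t = 0.805867 / 0.109 = 7.39 hours

7.39


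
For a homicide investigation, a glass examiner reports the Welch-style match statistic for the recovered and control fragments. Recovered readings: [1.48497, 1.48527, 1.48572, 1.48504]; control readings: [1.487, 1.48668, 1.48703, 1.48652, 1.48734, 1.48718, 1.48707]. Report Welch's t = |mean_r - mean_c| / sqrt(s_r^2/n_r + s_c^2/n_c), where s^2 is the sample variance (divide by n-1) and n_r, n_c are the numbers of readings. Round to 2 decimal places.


Welch's t-criterion for glass RI comparison:
Recovered mean = sum / n_r = 5.941 / 4 = 1.48525
Control mean = sum / n_c = 10.40882 / 7 = 1.4869743
Recovered sample variance s_r^2 = 1.146e-07
Control sample variance s_c^2 = 8.03286e-08
Welch SE (unpooled) = sqrt(s_r^2/n_r + s_c^2/n_c) = sqrt(2.865e-08 + 1.14755e-08) = sqrt(4.01255e-08) = 0.000200314
|mean_r - mean_c| = 0.00172429
t = 0.00172429 / 0.000200314 = 8.61

8.61


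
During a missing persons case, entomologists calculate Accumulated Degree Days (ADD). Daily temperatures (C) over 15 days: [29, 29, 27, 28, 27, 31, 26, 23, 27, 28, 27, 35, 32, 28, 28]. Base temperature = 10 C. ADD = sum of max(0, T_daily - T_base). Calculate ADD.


Computing ADD day by day:
Day 1: max(0, 29 - 10) = 19
Day 2: max(0, 29 - 10) = 19
Day 3: max(0, 27 - 10) = 17
Day 4: max(0, 28 - 10) = 18
Day 5: max(0, 27 - 10) = 17
Day 6: max(0, 31 - 10) = 21
Day 7: max(0, 26 - 10) = 16
Day 8: max(0, 23 - 10) = 13
Day 9: max(0, 27 - 10) = 17
Day 10: max(0, 28 - 10) = 18
Day 11: max(0, 27 - 10) = 17
Day 12: max(0, 35 - 10) = 25
Day 13: max(0, 32 - 10) = 22
Day 14: max(0, 28 - 10) = 18
Day 15: max(0, 28 - 10) = 18
Total ADD = 275

275


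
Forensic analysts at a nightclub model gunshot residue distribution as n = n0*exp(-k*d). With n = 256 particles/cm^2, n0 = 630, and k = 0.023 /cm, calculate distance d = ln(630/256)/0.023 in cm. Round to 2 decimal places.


GSR distance calculation:
n0/n = 630 / 256 = 2.460938
ln(n0/n) = 0.900543
d = 0.900543 / 0.023 = 39.15 cm

39.15


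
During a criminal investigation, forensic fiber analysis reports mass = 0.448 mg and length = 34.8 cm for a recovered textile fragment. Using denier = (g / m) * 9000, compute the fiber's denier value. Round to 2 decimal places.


Denier calculation:
Mass in grams = 0.448 mg / 1000 = 0.000448 g
Length in meters = 34.8 cm / 100 = 0.348 m
Linear density = mass / length = 0.000448 / 0.348 = 0.00128736 g/m
Denier = (g/m) * 9000 = 0.00128736 * 9000 = 11.59

11.59


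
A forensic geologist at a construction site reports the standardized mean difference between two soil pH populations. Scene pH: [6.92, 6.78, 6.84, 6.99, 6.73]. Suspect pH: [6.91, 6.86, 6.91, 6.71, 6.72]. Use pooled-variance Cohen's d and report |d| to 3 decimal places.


Pooled-variance Cohen's d for soil pH comparison:
Scene mean = 34.26 / 5 = 6.852
Suspect mean = 34.11 / 5 = 6.822
Scene sample variance s_s^2 = 0.01097
Suspect sample variance s_c^2 = 0.00997
Pooled variance = ((n_s-1)*s_s^2 + (n_c-1)*s_c^2) / (n_s + n_c - 2) = 0.01047
Pooled SD = sqrt(0.01047) = 0.102323
Mean difference = 0.03
|d| = |0.03| / 0.102323 = 0.293

0.293


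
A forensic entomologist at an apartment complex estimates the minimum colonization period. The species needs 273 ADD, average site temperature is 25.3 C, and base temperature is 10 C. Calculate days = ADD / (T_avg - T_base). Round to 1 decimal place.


Insect development time:
Effective temperature = avg_temp - T_base = 25.3 - 10 = 15.3 C
Days = ADD / effective_temp = 273 / 15.3 = 17.8 days

17.8


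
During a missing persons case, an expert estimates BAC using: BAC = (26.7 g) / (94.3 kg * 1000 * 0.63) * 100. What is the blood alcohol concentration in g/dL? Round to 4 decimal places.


Applying the Widmark formula:
BAC = (dose_g / (body_wt * 1000 * r)) * 100
Denominator = 94.3 * 1000 * 0.63 = 59409
BAC = (26.7 / 59409) * 100
BAC = 0.0449 g/dL

0.0449


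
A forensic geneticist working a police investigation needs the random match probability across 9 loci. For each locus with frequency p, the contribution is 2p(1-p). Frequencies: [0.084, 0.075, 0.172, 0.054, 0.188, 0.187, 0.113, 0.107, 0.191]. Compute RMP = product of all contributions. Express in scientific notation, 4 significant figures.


Computing RMP for 9 loci:
Locus 1: 2 * 0.084 * 0.916 = 0.153888
Locus 2: 2 * 0.075 * 0.925 = 0.13875
Locus 3: 2 * 0.172 * 0.828 = 0.284832
Locus 4: 2 * 0.054 * 0.946 = 0.102168
Locus 5: 2 * 0.188 * 0.812 = 0.305312
Locus 6: 2 * 0.187 * 0.813 = 0.304062
Locus 7: 2 * 0.113 * 0.887 = 0.200462
Locus 8: 2 * 0.107 * 0.893 = 0.191102
Locus 9: 2 * 0.191 * 0.809 = 0.309038
RMP = 6.829e-07

6.829e-07


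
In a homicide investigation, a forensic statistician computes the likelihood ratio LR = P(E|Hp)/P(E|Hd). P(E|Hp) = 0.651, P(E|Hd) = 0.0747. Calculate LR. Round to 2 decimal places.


Likelihood ratio calculation:
LR = P(E|Hp) / P(E|Hd)
LR = 0.651 / 0.0747
LR = 8.71

8.71


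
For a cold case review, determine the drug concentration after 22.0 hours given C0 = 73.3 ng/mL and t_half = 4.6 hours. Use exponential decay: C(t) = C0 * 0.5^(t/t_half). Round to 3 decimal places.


Drug concentration decay:
Number of half-lives = t / t_half = 22.0 / 4.6 = 4.782609
Decay factor = 0.5^4.782609 = 0.03633216
C(t) = 73.3 * 0.03633216 = 2.663 ng/mL

2.663


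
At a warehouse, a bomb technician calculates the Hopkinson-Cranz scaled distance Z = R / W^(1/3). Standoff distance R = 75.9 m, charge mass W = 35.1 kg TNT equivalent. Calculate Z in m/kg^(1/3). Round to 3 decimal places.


Scaled distance calculation:
W^(1/3) = 35.1^(1/3) = 3.274179
Z = R / W^(1/3) = 75.9 / 3.274179
Z = 23.181 m/kg^(1/3)

23.181


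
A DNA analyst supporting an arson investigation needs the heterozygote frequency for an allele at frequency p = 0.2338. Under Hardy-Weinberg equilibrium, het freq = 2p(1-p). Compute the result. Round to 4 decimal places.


Hardy-Weinberg heterozygote frequency:
q = 1 - p = 1 - 0.2338 = 0.7662
2pq = 2 * 0.2338 * 0.7662 = 0.3583

0.3583


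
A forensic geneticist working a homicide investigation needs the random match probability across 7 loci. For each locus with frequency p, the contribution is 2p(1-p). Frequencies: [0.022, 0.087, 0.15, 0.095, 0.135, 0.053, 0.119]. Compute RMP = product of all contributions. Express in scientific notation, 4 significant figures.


Computing RMP for 7 loci:
Locus 1: 2 * 0.022 * 0.978 = 0.043032
Locus 2: 2 * 0.087 * 0.913 = 0.158862
Locus 3: 2 * 0.15 * 0.85 = 0.255
Locus 4: 2 * 0.095 * 0.905 = 0.17195
Locus 5: 2 * 0.135 * 0.865 = 0.23355
Locus 6: 2 * 0.053 * 0.947 = 0.100382
Locus 7: 2 * 0.119 * 0.881 = 0.209678
RMP = 1.473e-06

1.473e-06


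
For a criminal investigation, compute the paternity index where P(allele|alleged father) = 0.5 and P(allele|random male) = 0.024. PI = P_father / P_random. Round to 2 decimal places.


Paternity Index calculation:
PI = P(allele|father) / P(allele|random)
PI = 0.5 / 0.024
PI = 20.83

20.83


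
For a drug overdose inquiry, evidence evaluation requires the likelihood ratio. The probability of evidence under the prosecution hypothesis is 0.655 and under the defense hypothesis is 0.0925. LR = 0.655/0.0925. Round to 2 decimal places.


Likelihood ratio calculation:
LR = P(E|Hp) / P(E|Hd)
LR = 0.655 / 0.0925
LR = 7.08

7.08


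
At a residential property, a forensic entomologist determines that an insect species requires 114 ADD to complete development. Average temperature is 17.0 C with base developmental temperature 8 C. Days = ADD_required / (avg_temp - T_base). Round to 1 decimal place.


Insect development time:
Effective temperature = avg_temp - T_base = 17.0 - 8 = 9.0 C
Days = ADD / effective_temp = 114 / 9.0 = 12.7 days

12.7


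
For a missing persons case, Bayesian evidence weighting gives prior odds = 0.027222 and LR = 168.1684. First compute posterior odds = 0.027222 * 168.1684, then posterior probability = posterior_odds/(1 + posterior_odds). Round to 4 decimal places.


Bayesian evidence evaluation:
Posterior odds = prior_odds * LR = 0.027222 * 168.1684 = 4.57788
Posterior probability = posterior_odds / (1 + posterior_odds)
= 4.57788 / (1 + 4.57788)
= 4.57788 / 5.57788
= 0.8207

0.8207


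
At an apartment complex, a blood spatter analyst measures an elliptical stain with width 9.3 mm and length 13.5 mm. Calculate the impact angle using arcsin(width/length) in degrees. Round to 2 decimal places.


Blood spatter impact angle calculation:
width / length = 9.3 / 13.5 = 0.688889
angle = arcsin(0.688889)
angle = 43.54 degrees

43.54


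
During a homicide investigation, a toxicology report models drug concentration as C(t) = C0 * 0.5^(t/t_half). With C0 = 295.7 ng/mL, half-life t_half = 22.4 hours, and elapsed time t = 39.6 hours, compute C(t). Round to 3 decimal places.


Drug concentration decay:
Number of half-lives = t / t_half = 39.6 / 22.4 = 1.767857
Decay factor = 0.5^1.767857 = 0.2936446
C(t) = 295.7 * 0.2936446 = 86.831 ng/mL

86.831


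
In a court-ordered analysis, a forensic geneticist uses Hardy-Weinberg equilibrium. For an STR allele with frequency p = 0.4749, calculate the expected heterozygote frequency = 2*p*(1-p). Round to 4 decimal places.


Hardy-Weinberg heterozygote frequency:
q = 1 - p = 1 - 0.4749 = 0.5251
2pq = 2 * 0.4749 * 0.5251 = 0.4987

0.4987


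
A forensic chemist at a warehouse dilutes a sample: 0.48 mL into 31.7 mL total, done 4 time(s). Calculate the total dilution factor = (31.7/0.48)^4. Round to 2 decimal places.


Dilution factor calculation:
Single dilution = V_total / V_sample = 31.7 / 0.48 ≈ 66.041667
Number of dilutions = 4
Total DF = (31.7 / 0.48)^4 (full precision, rounded at the end) = 19022697.39

19022697.39


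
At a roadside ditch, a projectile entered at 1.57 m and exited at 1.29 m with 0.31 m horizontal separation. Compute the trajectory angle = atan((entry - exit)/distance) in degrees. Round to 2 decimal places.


Bullet trajectory angle:
Height difference = 1.57 - 1.29 = 0.28 m
angle = atan(0.28 / 0.31)
angle = atan(0.903226)
angle = 42.09 degrees

42.09


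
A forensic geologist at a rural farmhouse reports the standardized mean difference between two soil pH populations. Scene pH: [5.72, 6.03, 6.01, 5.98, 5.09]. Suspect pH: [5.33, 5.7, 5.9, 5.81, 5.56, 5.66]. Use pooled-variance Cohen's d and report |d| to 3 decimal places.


Pooled-variance Cohen's d for soil pH comparison:
Scene mean = 28.83 / 5 = 5.766
Suspect mean = 33.96 / 6 = 5.66
Scene sample variance s_s^2 = 0.15853
Suspect sample variance s_c^2 = 0.04012
Pooled variance = ((n_s-1)*s_s^2 + (n_c-1)*s_c^2) / (n_s + n_c - 2) = 0.092747
Pooled SD = sqrt(0.092747) = 0.304544
Mean difference = 0.106
|d| = |0.106| / 0.304544 = 0.348

0.348


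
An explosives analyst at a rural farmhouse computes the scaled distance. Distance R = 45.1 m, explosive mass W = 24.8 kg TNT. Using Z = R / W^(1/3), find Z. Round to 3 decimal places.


Scaled distance calculation:
W^(1/3) = 24.8^(1/3) = 2.916199
Z = R / W^(1/3) = 45.1 / 2.916199
Z = 15.465 m/kg^(1/3)

15.465


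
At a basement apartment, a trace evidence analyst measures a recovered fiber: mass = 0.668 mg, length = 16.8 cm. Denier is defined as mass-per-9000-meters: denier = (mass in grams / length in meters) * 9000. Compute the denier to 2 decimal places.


Denier calculation:
Mass in grams = 0.668 mg / 1000 = 0.000668 g
Length in meters = 16.8 cm / 100 = 0.168 m
Linear density = mass / length = 0.000668 / 0.168 = 0.00397619 g/m
Denier = (g/m) * 9000 = 0.00397619 * 9000 = 35.79

35.79


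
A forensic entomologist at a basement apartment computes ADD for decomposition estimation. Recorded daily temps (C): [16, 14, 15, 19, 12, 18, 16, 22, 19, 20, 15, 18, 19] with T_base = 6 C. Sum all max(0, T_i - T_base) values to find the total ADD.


Computing ADD day by day:
Day 1: max(0, 16 - 6) = 10
Day 2: max(0, 14 - 6) = 8
Day 3: max(0, 15 - 6) = 9
Day 4: max(0, 19 - 6) = 13
Day 5: max(0, 12 - 6) = 6
Day 6: max(0, 18 - 6) = 12
Day 7: max(0, 16 - 6) = 10
Day 8: max(0, 22 - 6) = 16
Day 9: max(0, 19 - 6) = 13
Day 10: max(0, 20 - 6) = 14
Day 11: max(0, 15 - 6) = 9
Day 12: max(0, 18 - 6) = 12
Day 13: max(0, 19 - 6) = 13
Total ADD = 145

145


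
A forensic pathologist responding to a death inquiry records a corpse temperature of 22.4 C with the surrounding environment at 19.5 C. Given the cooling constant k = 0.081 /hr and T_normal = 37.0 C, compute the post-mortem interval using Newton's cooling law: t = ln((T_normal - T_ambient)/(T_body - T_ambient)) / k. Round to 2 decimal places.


Using Newton's law of cooling:
t = ln((T_normal - T_ambient) / (T_body - T_ambient)) / k
T_normal - T_ambient = 17.5
T_body - T_ambient = 2.9
Ratio = 6.034483
ln(ratio) = 1.79749
t = 1.79749 / 0.081 = 22.19 hours

22.19


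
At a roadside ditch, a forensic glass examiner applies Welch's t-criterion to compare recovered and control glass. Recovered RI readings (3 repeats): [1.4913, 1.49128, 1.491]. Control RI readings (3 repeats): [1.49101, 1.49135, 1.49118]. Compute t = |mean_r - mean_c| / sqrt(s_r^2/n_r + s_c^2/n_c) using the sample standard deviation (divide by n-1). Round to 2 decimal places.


Welch's t-criterion for glass RI comparison:
Recovered mean = sum / n_r = 4.47358 / 3 = 1.4911933
Control mean = sum / n_c = 4.47354 / 3 = 1.49118
Recovered sample variance s_r^2 = 2.81333e-08
Control sample variance s_c^2 = 2.89e-08
Welch SE (unpooled) = sqrt(s_r^2/n_r + s_c^2/n_c) = sqrt(9.37778e-09 + 9.63333e-09) = sqrt(1.90111e-08) = 0.000137881
|mean_r - mean_c| = 1.33333e-05
t = 1.33333e-05 / 0.000137881 = 0.10

0.10


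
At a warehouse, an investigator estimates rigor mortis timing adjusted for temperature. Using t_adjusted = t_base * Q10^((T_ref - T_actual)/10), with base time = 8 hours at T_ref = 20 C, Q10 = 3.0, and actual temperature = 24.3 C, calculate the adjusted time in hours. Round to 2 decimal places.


Rigor mortis time adjustment:
Exponent = (T_ref - T_actual) / 10 = (20 - 24.3) / 10 = -0.43
Q10 factor = 3.0^-0.43 = 0.6235
t_adjusted = 8 * 0.6235 = 4.99 hours

4.99


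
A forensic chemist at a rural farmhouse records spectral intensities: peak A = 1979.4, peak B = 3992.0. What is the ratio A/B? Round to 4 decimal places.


Spectral peak ratio:
Peak A = 1979.4 counts
Peak B = 3992.0 counts
Ratio = 1979.4 / 3992.0 = 0.4958

0.4958


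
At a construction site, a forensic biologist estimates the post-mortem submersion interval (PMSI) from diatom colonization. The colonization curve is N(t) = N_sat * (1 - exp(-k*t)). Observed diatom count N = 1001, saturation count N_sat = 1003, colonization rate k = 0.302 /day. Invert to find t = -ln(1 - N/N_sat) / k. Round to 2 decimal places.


PMSI from diatom colonization curve:
N / N_sat = 1001 / 1003 = 0.998006
1 - N/N_sat = 0.001994
ln(1 - N/N_sat) = -6.217613
t = -ln(1 - N/N_sat) / k = -(-6.217613) / 0.302 = 20.59 days

20.59


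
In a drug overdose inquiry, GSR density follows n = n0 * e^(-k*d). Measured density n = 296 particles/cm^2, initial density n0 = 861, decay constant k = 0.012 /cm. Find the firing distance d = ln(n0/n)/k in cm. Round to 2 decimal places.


GSR distance calculation:
n0/n = 861 / 296 = 2.908784
ln(n0/n) = 1.067735
d = 1.067735 / 0.012 = 88.98 cm

88.98


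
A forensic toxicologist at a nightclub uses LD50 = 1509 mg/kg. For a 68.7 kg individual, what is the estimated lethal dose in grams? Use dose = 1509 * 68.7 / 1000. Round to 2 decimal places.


Lethal dose calculation:
Lethal dose = LD50 * body_weight / 1000
= 1509 * 68.7 / 1000
= 103668.3 / 1000
= 103.67 g

103.67


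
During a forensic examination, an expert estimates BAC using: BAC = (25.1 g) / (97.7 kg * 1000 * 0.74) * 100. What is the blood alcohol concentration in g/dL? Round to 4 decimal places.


Applying the Widmark formula:
BAC = (dose_g / (body_wt * 1000 * r)) * 100
Denominator = 97.7 * 1000 * 0.74 = 72298
BAC = (25.1 / 72298) * 100
BAC = 0.0347 g/dL

0.0347


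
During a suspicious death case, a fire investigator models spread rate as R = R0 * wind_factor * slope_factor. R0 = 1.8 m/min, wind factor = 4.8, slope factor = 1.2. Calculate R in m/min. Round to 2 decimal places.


Fire spread rate calculation:
R = R0 * wind_factor * slope_factor
= 1.8 * 4.8 * 1.2
= 8.64 * 1.2
= 10.37 m/min

10.37


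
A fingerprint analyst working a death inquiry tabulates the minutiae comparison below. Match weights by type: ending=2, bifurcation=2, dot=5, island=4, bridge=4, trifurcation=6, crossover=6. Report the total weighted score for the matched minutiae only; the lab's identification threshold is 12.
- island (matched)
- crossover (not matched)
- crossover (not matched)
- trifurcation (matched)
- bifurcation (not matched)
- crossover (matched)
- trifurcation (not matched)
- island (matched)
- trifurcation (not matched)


Weighted minutiae match score:
  island: matched, +4 (running total 4)
  crossover: not matched, +0
  crossover: not matched, +0
  trifurcation: matched, +6 (running total 10)
  bifurcation: not matched, +0
  crossover: matched, +6 (running total 16)
  trifurcation: not matched, +0
  island: matched, +4 (running total 20)
  trifurcation: not matched, +0
Total score = 20
Threshold = 12; verdict = identification

20


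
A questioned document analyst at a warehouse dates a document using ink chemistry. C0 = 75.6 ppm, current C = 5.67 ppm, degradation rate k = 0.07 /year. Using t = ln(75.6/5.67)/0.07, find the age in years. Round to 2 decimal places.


Document age estimation:
C0/C = 75.6 / 5.67 = 13.333333
ln(C0/C) = 2.590267
t = 2.590267 / 0.07 = 37.00 years

37.00


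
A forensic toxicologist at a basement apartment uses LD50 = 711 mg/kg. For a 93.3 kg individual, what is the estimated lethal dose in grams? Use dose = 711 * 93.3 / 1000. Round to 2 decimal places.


Lethal dose calculation:
Lethal dose = LD50 * body_weight / 1000
= 711 * 93.3 / 1000
= 66336.3 / 1000
= 66.34 g

66.34


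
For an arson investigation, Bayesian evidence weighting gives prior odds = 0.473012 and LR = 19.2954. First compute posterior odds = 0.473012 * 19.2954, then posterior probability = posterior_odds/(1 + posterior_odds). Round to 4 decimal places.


Bayesian evidence evaluation:
Posterior odds = prior_odds * LR = 0.473012 * 19.2954 = 9.126956
Posterior probability = posterior_odds / (1 + posterior_odds)
= 9.126956 / (1 + 9.126956)
= 9.126956 / 10.126956
= 0.9013

0.9013


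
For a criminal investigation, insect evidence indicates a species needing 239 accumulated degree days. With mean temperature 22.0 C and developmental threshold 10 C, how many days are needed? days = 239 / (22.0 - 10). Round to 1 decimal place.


Insect development time:
Effective temperature = avg_temp - T_base = 22.0 - 10 = 12.0 C
Days = ADD / effective_temp = 239 / 12.0 = 19.9 days

19.9


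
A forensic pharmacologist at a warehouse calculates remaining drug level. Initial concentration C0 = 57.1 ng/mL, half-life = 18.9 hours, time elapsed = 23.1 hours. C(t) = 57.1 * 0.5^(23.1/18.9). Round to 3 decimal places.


Drug concentration decay:
Number of half-lives = t / t_half = 23.1 / 18.9 = 1.222222
Decay factor = 0.5^1.222222 = 0.42862206
C(t) = 57.1 * 0.42862206 = 24.474 ng/mL

24.474


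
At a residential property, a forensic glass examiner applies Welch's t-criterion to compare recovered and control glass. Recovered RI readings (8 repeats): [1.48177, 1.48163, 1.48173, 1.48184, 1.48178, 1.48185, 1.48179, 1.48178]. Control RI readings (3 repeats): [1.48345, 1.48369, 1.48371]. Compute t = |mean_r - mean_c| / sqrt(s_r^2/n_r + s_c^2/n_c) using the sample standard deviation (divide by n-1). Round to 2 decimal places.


Welch's t-criterion for glass RI comparison:
Recovered mean = sum / n_r = 11.85417 / 8 = 1.4817712
Control mean = sum / n_c = 4.45085 / 3 = 1.4836167
Recovered sample variance s_r^2 = 4.72679e-09
Control sample variance s_c^2 = 2.09333e-08
Welch SE (unpooled) = sqrt(s_r^2/n_r + s_c^2/n_c) = sqrt(5.90848e-10 + 6.97778e-09) = sqrt(7.56863e-09) = 8.69979e-05
|mean_r - mean_c| = 0.00184542
t = 0.00184542 / 8.69979e-05 = 21.21

21.21


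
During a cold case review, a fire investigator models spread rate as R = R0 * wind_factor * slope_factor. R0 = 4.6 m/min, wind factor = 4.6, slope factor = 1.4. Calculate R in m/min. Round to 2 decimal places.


Fire spread rate calculation:
R = R0 * wind_factor * slope_factor
= 4.6 * 4.6 * 1.4
= 21.16 * 1.4
= 29.62 m/min

29.62


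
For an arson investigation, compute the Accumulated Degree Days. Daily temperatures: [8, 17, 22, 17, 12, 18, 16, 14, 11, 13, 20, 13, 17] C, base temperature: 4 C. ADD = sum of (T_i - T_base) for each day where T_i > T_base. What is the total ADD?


Computing ADD day by day:
Day 1: max(0, 8 - 4) = 4
Day 2: max(0, 17 - 4) = 13
Day 3: max(0, 22 - 4) = 18
Day 4: max(0, 17 - 4) = 13
Day 5: max(0, 12 - 4) = 8
Day 6: max(0, 18 - 4) = 14
Day 7: max(0, 16 - 4) = 12
Day 8: max(0, 14 - 4) = 10
Day 9: max(0, 11 - 4) = 7
Day 10: max(0, 13 - 4) = 9
Day 11: max(0, 20 - 4) = 16
Day 12: max(0, 13 - 4) = 9
Day 13: max(0, 17 - 4) = 13
Total ADD = 146

146


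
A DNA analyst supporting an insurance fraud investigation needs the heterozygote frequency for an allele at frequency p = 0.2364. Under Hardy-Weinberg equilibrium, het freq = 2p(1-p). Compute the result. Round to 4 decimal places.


Hardy-Weinberg heterozygote frequency:
q = 1 - p = 1 - 0.2364 = 0.7636
2pq = 2 * 0.2364 * 0.7636 = 0.3610

0.3610


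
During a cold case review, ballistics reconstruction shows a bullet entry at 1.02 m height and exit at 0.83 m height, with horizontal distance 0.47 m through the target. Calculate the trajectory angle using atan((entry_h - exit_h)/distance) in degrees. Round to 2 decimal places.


Bullet trajectory angle:
Height difference = 1.02 - 0.83 = 0.19 m
angle = atan(0.19 / 0.47)
angle = atan(0.404255)
angle = 22.01 degrees

22.01


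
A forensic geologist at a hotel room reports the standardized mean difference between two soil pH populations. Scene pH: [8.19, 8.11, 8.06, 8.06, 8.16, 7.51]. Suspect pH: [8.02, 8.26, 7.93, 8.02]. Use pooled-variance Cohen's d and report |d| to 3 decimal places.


Pooled-variance Cohen's d for soil pH comparison:
Scene mean = 48.09 / 6 = 8.015
Suspect mean = 32.23 / 4 = 8.0575
Scene sample variance s_s^2 = 0.06395
Suspect sample variance s_c^2 = 0.020025
Pooled variance = ((n_s-1)*s_s^2 + (n_c-1)*s_c^2) / (n_s + n_c - 2) = 0.047478
Pooled SD = sqrt(0.047478) = 0.217894
Mean difference = -0.0425
|d| = |-0.0425| / 0.217894 = 0.195

0.195


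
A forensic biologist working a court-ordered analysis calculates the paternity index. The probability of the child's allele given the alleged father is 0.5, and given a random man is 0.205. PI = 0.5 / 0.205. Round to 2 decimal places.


Paternity Index calculation:
PI = P(allele|father) / P(allele|random)
PI = 0.5 / 0.205
PI = 2.44

2.44


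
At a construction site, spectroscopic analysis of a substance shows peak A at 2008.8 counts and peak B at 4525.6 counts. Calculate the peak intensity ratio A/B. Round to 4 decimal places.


Spectral peak ratio:
Peak A = 2008.8 counts
Peak B = 4525.6 counts
Ratio = 2008.8 / 4525.6 = 0.4439

0.4439


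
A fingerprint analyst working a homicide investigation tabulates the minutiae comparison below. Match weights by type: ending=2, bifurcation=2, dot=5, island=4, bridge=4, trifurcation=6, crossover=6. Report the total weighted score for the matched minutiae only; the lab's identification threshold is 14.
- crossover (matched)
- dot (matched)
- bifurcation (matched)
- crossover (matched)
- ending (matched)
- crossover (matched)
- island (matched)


Weighted minutiae match score:
  crossover: matched, +6 (running total 6)
  dot: matched, +5 (running total 11)
  bifurcation: matched, +2 (running total 13)
  crossover: matched, +6 (running total 19)
  ending: matched, +2 (running total 21)
  crossover: matched, +6 (running total 27)
  island: matched, +4 (running total 31)
Total score = 31
Threshold = 14; verdict = identification

31


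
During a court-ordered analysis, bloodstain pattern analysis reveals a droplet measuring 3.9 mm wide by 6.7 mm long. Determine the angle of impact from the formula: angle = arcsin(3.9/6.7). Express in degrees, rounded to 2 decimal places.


Blood spatter impact angle calculation:
width / length = 3.9 / 6.7 = 0.58209
angle = arcsin(0.58209)
angle = 35.60 degrees

35.60
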